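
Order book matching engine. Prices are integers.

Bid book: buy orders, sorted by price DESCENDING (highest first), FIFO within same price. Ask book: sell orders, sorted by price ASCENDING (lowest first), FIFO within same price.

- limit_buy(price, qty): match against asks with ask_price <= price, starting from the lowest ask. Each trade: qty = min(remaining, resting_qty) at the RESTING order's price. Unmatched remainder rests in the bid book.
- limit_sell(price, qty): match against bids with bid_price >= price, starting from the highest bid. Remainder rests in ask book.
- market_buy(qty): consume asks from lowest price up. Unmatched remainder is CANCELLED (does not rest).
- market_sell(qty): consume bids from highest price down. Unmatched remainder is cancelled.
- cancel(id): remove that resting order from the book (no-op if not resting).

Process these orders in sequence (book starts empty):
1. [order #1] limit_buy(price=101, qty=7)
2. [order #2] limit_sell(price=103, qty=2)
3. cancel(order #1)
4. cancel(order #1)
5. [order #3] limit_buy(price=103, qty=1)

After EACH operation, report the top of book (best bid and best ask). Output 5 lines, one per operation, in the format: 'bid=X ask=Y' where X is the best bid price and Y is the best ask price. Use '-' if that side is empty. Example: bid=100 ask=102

Answer: bid=101 ask=-
bid=101 ask=103
bid=- ask=103
bid=- ask=103
bid=- ask=103

Derivation:
After op 1 [order #1] limit_buy(price=101, qty=7): fills=none; bids=[#1:7@101] asks=[-]
After op 2 [order #2] limit_sell(price=103, qty=2): fills=none; bids=[#1:7@101] asks=[#2:2@103]
After op 3 cancel(order #1): fills=none; bids=[-] asks=[#2:2@103]
After op 4 cancel(order #1): fills=none; bids=[-] asks=[#2:2@103]
After op 5 [order #3] limit_buy(price=103, qty=1): fills=#3x#2:1@103; bids=[-] asks=[#2:1@103]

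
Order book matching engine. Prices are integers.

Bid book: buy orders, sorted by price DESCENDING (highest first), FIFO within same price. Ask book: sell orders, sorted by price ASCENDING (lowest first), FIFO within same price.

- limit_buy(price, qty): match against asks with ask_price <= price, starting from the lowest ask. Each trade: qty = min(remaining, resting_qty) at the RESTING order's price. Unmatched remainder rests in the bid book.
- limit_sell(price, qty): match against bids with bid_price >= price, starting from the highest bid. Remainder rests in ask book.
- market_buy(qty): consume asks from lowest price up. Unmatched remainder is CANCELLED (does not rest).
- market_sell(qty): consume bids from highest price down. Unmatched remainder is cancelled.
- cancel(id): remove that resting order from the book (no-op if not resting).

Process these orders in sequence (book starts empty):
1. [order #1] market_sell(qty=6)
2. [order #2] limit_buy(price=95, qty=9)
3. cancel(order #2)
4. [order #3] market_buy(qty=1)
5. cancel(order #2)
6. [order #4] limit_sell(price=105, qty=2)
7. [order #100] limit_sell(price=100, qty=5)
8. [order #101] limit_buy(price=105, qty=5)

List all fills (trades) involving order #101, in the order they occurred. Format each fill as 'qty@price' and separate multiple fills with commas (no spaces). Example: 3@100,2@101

After op 1 [order #1] market_sell(qty=6): fills=none; bids=[-] asks=[-]
After op 2 [order #2] limit_buy(price=95, qty=9): fills=none; bids=[#2:9@95] asks=[-]
After op 3 cancel(order #2): fills=none; bids=[-] asks=[-]
After op 4 [order #3] market_buy(qty=1): fills=none; bids=[-] asks=[-]
After op 5 cancel(order #2): fills=none; bids=[-] asks=[-]
After op 6 [order #4] limit_sell(price=105, qty=2): fills=none; bids=[-] asks=[#4:2@105]
After op 7 [order #100] limit_sell(price=100, qty=5): fills=none; bids=[-] asks=[#100:5@100 #4:2@105]
After op 8 [order #101] limit_buy(price=105, qty=5): fills=#101x#100:5@100; bids=[-] asks=[#4:2@105]

Answer: 5@100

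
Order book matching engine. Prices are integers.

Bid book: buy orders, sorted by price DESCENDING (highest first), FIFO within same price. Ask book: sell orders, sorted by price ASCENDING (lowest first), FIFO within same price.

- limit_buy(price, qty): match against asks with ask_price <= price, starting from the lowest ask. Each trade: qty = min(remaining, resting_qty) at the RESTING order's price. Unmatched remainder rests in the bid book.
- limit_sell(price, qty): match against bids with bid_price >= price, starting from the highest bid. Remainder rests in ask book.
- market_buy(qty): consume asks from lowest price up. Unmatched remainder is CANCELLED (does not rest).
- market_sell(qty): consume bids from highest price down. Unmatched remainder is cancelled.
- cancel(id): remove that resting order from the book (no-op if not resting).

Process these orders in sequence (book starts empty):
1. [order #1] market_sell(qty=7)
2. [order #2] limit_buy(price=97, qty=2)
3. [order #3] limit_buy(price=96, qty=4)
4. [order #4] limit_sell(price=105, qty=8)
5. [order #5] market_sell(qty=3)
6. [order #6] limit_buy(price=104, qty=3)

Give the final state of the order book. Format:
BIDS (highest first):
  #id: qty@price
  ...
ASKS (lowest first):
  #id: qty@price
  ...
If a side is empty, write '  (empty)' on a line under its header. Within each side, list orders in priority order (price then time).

After op 1 [order #1] market_sell(qty=7): fills=none; bids=[-] asks=[-]
After op 2 [order #2] limit_buy(price=97, qty=2): fills=none; bids=[#2:2@97] asks=[-]
After op 3 [order #3] limit_buy(price=96, qty=4): fills=none; bids=[#2:2@97 #3:4@96] asks=[-]
After op 4 [order #4] limit_sell(price=105, qty=8): fills=none; bids=[#2:2@97 #3:4@96] asks=[#4:8@105]
After op 5 [order #5] market_sell(qty=3): fills=#2x#5:2@97 #3x#5:1@96; bids=[#3:3@96] asks=[#4:8@105]
After op 6 [order #6] limit_buy(price=104, qty=3): fills=none; bids=[#6:3@104 #3:3@96] asks=[#4:8@105]

Answer: BIDS (highest first):
  #6: 3@104
  #3: 3@96
ASKS (lowest first):
  #4: 8@105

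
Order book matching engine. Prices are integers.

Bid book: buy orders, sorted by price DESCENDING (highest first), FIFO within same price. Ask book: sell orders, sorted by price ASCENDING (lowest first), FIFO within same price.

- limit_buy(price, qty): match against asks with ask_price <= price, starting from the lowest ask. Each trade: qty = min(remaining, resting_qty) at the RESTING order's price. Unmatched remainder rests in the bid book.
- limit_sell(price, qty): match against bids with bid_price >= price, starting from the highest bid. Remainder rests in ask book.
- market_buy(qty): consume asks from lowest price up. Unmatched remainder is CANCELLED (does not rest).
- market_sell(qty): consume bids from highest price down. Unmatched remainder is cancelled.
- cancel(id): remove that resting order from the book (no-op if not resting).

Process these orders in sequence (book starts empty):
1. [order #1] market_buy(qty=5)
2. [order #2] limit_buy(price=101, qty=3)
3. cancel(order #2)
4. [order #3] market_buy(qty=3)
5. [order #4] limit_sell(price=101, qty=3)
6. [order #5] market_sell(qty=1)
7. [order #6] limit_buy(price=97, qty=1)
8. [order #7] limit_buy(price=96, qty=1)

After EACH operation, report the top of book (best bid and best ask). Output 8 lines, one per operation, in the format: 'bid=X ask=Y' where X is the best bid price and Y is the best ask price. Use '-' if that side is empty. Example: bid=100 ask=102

Answer: bid=- ask=-
bid=101 ask=-
bid=- ask=-
bid=- ask=-
bid=- ask=101
bid=- ask=101
bid=97 ask=101
bid=97 ask=101

Derivation:
After op 1 [order #1] market_buy(qty=5): fills=none; bids=[-] asks=[-]
After op 2 [order #2] limit_buy(price=101, qty=3): fills=none; bids=[#2:3@101] asks=[-]
After op 3 cancel(order #2): fills=none; bids=[-] asks=[-]
After op 4 [order #3] market_buy(qty=3): fills=none; bids=[-] asks=[-]
After op 5 [order #4] limit_sell(price=101, qty=3): fills=none; bids=[-] asks=[#4:3@101]
After op 6 [order #5] market_sell(qty=1): fills=none; bids=[-] asks=[#4:3@101]
After op 7 [order #6] limit_buy(price=97, qty=1): fills=none; bids=[#6:1@97] asks=[#4:3@101]
After op 8 [order #7] limit_buy(price=96, qty=1): fills=none; bids=[#6:1@97 #7:1@96] asks=[#4:3@101]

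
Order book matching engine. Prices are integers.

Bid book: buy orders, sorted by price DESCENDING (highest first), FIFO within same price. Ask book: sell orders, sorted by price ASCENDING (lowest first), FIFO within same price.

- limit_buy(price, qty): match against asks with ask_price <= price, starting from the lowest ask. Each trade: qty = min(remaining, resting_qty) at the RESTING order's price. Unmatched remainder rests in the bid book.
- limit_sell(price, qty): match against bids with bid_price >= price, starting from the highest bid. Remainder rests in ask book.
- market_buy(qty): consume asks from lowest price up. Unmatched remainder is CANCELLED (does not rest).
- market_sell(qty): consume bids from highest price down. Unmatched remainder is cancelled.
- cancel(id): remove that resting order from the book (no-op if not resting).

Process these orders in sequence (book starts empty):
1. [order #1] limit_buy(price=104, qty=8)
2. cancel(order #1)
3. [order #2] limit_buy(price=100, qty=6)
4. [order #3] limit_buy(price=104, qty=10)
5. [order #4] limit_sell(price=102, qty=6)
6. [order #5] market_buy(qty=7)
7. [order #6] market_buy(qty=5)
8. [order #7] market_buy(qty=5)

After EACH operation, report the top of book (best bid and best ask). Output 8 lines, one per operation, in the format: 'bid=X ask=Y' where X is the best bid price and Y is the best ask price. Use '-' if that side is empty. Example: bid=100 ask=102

After op 1 [order #1] limit_buy(price=104, qty=8): fills=none; bids=[#1:8@104] asks=[-]
After op 2 cancel(order #1): fills=none; bids=[-] asks=[-]
After op 3 [order #2] limit_buy(price=100, qty=6): fills=none; bids=[#2:6@100] asks=[-]
After op 4 [order #3] limit_buy(price=104, qty=10): fills=none; bids=[#3:10@104 #2:6@100] asks=[-]
After op 5 [order #4] limit_sell(price=102, qty=6): fills=#3x#4:6@104; bids=[#3:4@104 #2:6@100] asks=[-]
After op 6 [order #5] market_buy(qty=7): fills=none; bids=[#3:4@104 #2:6@100] asks=[-]
After op 7 [order #6] market_buy(qty=5): fills=none; bids=[#3:4@104 #2:6@100] asks=[-]
After op 8 [order #7] market_buy(qty=5): fills=none; bids=[#3:4@104 #2:6@100] asks=[-]

Answer: bid=104 ask=-
bid=- ask=-
bid=100 ask=-
bid=104 ask=-
bid=104 ask=-
bid=104 ask=-
bid=104 ask=-
bid=104 ask=-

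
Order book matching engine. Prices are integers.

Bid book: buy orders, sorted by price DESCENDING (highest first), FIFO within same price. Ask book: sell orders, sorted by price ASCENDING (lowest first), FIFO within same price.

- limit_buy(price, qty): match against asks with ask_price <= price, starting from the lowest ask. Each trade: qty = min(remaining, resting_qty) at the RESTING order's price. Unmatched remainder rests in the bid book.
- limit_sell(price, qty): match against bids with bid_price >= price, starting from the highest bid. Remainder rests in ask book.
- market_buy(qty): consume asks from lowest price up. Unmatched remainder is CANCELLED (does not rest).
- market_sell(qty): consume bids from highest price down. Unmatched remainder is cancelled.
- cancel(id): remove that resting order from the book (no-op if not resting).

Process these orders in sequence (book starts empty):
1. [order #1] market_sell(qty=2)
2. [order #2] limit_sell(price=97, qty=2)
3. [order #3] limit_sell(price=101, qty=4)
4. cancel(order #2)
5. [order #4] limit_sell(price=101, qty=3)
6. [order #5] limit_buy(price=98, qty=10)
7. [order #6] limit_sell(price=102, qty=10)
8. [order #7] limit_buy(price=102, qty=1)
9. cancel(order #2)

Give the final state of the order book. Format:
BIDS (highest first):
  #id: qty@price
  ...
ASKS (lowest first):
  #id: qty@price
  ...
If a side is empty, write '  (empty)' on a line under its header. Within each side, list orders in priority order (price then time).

After op 1 [order #1] market_sell(qty=2): fills=none; bids=[-] asks=[-]
After op 2 [order #2] limit_sell(price=97, qty=2): fills=none; bids=[-] asks=[#2:2@97]
After op 3 [order #3] limit_sell(price=101, qty=4): fills=none; bids=[-] asks=[#2:2@97 #3:4@101]
After op 4 cancel(order #2): fills=none; bids=[-] asks=[#3:4@101]
After op 5 [order #4] limit_sell(price=101, qty=3): fills=none; bids=[-] asks=[#3:4@101 #4:3@101]
After op 6 [order #5] limit_buy(price=98, qty=10): fills=none; bids=[#5:10@98] asks=[#3:4@101 #4:3@101]
After op 7 [order #6] limit_sell(price=102, qty=10): fills=none; bids=[#5:10@98] asks=[#3:4@101 #4:3@101 #6:10@102]
After op 8 [order #7] limit_buy(price=102, qty=1): fills=#7x#3:1@101; bids=[#5:10@98] asks=[#3:3@101 #4:3@101 #6:10@102]
After op 9 cancel(order #2): fills=none; bids=[#5:10@98] asks=[#3:3@101 #4:3@101 #6:10@102]

Answer: BIDS (highest first):
  #5: 10@98
ASKS (lowest first):
  #3: 3@101
  #4: 3@101
  #6: 10@102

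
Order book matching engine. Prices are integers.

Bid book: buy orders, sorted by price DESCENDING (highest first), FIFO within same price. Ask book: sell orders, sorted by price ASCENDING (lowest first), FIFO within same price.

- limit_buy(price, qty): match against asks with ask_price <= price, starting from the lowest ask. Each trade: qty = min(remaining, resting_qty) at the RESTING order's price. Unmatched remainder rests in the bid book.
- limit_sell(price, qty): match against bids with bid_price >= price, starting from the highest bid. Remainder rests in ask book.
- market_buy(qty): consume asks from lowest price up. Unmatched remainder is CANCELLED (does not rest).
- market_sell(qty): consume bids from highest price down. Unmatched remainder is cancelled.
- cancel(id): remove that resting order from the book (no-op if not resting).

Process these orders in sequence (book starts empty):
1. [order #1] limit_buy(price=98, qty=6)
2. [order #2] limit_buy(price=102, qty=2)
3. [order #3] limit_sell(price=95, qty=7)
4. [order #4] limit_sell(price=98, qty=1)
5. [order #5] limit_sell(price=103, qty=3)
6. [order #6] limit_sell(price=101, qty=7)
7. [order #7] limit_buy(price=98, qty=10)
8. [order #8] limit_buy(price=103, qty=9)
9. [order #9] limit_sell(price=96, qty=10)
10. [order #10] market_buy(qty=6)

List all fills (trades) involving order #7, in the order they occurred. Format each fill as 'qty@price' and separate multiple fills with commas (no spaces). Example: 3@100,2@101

After op 1 [order #1] limit_buy(price=98, qty=6): fills=none; bids=[#1:6@98] asks=[-]
After op 2 [order #2] limit_buy(price=102, qty=2): fills=none; bids=[#2:2@102 #1:6@98] asks=[-]
After op 3 [order #3] limit_sell(price=95, qty=7): fills=#2x#3:2@102 #1x#3:5@98; bids=[#1:1@98] asks=[-]
After op 4 [order #4] limit_sell(price=98, qty=1): fills=#1x#4:1@98; bids=[-] asks=[-]
After op 5 [order #5] limit_sell(price=103, qty=3): fills=none; bids=[-] asks=[#5:3@103]
After op 6 [order #6] limit_sell(price=101, qty=7): fills=none; bids=[-] asks=[#6:7@101 #5:3@103]
After op 7 [order #7] limit_buy(price=98, qty=10): fills=none; bids=[#7:10@98] asks=[#6:7@101 #5:3@103]
After op 8 [order #8] limit_buy(price=103, qty=9): fills=#8x#6:7@101 #8x#5:2@103; bids=[#7:10@98] asks=[#5:1@103]
After op 9 [order #9] limit_sell(price=96, qty=10): fills=#7x#9:10@98; bids=[-] asks=[#5:1@103]
After op 10 [order #10] market_buy(qty=6): fills=#10x#5:1@103; bids=[-] asks=[-]

Answer: 10@98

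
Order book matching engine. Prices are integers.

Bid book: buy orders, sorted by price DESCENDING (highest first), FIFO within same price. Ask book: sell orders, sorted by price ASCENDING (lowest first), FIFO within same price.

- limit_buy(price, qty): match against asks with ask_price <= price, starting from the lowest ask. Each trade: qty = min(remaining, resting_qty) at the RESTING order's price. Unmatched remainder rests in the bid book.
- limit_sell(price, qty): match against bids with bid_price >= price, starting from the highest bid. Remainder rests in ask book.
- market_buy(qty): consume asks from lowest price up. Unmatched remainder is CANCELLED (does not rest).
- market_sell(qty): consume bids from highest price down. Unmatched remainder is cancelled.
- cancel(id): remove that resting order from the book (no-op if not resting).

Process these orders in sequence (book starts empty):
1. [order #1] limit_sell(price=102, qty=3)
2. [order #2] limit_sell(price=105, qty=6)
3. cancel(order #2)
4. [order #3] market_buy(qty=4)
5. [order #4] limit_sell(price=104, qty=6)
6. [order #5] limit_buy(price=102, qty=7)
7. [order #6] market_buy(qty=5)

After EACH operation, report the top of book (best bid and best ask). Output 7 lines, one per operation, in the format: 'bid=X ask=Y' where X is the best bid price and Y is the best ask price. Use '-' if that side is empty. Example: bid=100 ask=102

After op 1 [order #1] limit_sell(price=102, qty=3): fills=none; bids=[-] asks=[#1:3@102]
After op 2 [order #2] limit_sell(price=105, qty=6): fills=none; bids=[-] asks=[#1:3@102 #2:6@105]
After op 3 cancel(order #2): fills=none; bids=[-] asks=[#1:3@102]
After op 4 [order #3] market_buy(qty=4): fills=#3x#1:3@102; bids=[-] asks=[-]
After op 5 [order #4] limit_sell(price=104, qty=6): fills=none; bids=[-] asks=[#4:6@104]
After op 6 [order #5] limit_buy(price=102, qty=7): fills=none; bids=[#5:7@102] asks=[#4:6@104]
After op 7 [order #6] market_buy(qty=5): fills=#6x#4:5@104; bids=[#5:7@102] asks=[#4:1@104]

Answer: bid=- ask=102
bid=- ask=102
bid=- ask=102
bid=- ask=-
bid=- ask=104
bid=102 ask=104
bid=102 ask=104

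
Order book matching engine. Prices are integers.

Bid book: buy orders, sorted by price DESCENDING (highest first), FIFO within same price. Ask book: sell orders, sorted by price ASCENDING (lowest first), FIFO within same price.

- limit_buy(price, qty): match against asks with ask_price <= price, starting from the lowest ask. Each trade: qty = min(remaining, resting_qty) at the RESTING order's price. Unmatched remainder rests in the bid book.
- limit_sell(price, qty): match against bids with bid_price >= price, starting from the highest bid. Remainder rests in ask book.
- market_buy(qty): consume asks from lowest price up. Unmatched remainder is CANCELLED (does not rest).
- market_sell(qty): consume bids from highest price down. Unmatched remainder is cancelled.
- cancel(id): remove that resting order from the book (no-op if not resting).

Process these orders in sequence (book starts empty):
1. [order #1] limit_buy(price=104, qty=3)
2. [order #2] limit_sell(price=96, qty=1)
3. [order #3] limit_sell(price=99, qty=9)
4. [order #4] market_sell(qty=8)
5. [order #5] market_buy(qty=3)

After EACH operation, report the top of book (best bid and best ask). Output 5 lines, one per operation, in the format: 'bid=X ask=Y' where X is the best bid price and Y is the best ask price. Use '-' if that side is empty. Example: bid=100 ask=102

After op 1 [order #1] limit_buy(price=104, qty=3): fills=none; bids=[#1:3@104] asks=[-]
After op 2 [order #2] limit_sell(price=96, qty=1): fills=#1x#2:1@104; bids=[#1:2@104] asks=[-]
After op 3 [order #3] limit_sell(price=99, qty=9): fills=#1x#3:2@104; bids=[-] asks=[#3:7@99]
After op 4 [order #4] market_sell(qty=8): fills=none; bids=[-] asks=[#3:7@99]
After op 5 [order #5] market_buy(qty=3): fills=#5x#3:3@99; bids=[-] asks=[#3:4@99]

Answer: bid=104 ask=-
bid=104 ask=-
bid=- ask=99
bid=- ask=99
bid=- ask=99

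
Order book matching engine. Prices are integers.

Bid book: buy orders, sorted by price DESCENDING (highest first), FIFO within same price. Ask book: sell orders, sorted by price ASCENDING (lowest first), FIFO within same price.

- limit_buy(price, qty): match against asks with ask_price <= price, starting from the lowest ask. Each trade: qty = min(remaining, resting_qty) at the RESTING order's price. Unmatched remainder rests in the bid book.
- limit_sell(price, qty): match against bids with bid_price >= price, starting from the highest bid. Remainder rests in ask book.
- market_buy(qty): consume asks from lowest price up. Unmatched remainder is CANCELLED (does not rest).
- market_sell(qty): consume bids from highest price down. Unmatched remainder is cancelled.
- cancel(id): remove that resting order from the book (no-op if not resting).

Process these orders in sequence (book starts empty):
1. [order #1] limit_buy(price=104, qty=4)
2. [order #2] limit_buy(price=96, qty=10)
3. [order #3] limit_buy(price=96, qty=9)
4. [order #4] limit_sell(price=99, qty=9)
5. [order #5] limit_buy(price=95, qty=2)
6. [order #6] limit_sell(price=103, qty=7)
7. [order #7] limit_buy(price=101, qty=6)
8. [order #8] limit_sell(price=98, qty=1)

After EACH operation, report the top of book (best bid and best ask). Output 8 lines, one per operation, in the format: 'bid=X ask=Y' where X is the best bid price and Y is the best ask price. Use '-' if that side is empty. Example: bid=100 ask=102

After op 1 [order #1] limit_buy(price=104, qty=4): fills=none; bids=[#1:4@104] asks=[-]
After op 2 [order #2] limit_buy(price=96, qty=10): fills=none; bids=[#1:4@104 #2:10@96] asks=[-]
After op 3 [order #3] limit_buy(price=96, qty=9): fills=none; bids=[#1:4@104 #2:10@96 #3:9@96] asks=[-]
After op 4 [order #4] limit_sell(price=99, qty=9): fills=#1x#4:4@104; bids=[#2:10@96 #3:9@96] asks=[#4:5@99]
After op 5 [order #5] limit_buy(price=95, qty=2): fills=none; bids=[#2:10@96 #3:9@96 #5:2@95] asks=[#4:5@99]
After op 6 [order #6] limit_sell(price=103, qty=7): fills=none; bids=[#2:10@96 #3:9@96 #5:2@95] asks=[#4:5@99 #6:7@103]
After op 7 [order #7] limit_buy(price=101, qty=6): fills=#7x#4:5@99; bids=[#7:1@101 #2:10@96 #3:9@96 #5:2@95] asks=[#6:7@103]
After op 8 [order #8] limit_sell(price=98, qty=1): fills=#7x#8:1@101; bids=[#2:10@96 #3:9@96 #5:2@95] asks=[#6:7@103]

Answer: bid=104 ask=-
bid=104 ask=-
bid=104 ask=-
bid=96 ask=99
bid=96 ask=99
bid=96 ask=99
bid=101 ask=103
bid=96 ask=103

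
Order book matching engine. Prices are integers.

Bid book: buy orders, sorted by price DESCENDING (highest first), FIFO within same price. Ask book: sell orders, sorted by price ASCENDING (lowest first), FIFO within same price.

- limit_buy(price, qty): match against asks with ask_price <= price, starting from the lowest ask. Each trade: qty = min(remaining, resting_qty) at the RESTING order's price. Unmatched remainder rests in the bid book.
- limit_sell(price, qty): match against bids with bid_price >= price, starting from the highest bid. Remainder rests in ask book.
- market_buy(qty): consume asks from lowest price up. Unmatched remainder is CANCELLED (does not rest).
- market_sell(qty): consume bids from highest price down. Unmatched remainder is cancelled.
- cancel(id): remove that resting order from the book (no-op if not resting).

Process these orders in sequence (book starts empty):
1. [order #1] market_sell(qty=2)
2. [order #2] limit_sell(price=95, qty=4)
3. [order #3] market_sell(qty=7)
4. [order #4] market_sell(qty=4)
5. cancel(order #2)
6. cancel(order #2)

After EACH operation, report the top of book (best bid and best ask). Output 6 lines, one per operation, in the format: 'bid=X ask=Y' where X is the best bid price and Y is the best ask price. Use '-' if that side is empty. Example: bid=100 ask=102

After op 1 [order #1] market_sell(qty=2): fills=none; bids=[-] asks=[-]
After op 2 [order #2] limit_sell(price=95, qty=4): fills=none; bids=[-] asks=[#2:4@95]
After op 3 [order #3] market_sell(qty=7): fills=none; bids=[-] asks=[#2:4@95]
After op 4 [order #4] market_sell(qty=4): fills=none; bids=[-] asks=[#2:4@95]
After op 5 cancel(order #2): fills=none; bids=[-] asks=[-]
After op 6 cancel(order #2): fills=none; bids=[-] asks=[-]

Answer: bid=- ask=-
bid=- ask=95
bid=- ask=95
bid=- ask=95
bid=- ask=-
bid=- ask=-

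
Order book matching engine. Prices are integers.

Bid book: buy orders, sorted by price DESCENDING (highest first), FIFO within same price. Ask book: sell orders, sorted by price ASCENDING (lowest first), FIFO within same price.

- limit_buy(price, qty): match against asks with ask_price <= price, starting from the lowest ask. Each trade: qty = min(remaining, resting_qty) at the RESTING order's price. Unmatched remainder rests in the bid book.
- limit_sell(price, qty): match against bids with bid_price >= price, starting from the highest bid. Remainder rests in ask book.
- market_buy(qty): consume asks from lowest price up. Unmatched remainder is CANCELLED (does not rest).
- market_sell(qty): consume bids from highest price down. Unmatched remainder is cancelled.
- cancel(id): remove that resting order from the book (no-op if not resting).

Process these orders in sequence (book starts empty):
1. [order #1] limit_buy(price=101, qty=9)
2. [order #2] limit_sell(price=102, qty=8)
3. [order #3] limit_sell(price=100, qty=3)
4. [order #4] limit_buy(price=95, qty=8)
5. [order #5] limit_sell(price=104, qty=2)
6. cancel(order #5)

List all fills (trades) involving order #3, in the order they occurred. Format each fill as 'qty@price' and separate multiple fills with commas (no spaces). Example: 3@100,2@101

After op 1 [order #1] limit_buy(price=101, qty=9): fills=none; bids=[#1:9@101] asks=[-]
After op 2 [order #2] limit_sell(price=102, qty=8): fills=none; bids=[#1:9@101] asks=[#2:8@102]
After op 3 [order #3] limit_sell(price=100, qty=3): fills=#1x#3:3@101; bids=[#1:6@101] asks=[#2:8@102]
After op 4 [order #4] limit_buy(price=95, qty=8): fills=none; bids=[#1:6@101 #4:8@95] asks=[#2:8@102]
After op 5 [order #5] limit_sell(price=104, qty=2): fills=none; bids=[#1:6@101 #4:8@95] asks=[#2:8@102 #5:2@104]
After op 6 cancel(order #5): fills=none; bids=[#1:6@101 #4:8@95] asks=[#2:8@102]

Answer: 3@101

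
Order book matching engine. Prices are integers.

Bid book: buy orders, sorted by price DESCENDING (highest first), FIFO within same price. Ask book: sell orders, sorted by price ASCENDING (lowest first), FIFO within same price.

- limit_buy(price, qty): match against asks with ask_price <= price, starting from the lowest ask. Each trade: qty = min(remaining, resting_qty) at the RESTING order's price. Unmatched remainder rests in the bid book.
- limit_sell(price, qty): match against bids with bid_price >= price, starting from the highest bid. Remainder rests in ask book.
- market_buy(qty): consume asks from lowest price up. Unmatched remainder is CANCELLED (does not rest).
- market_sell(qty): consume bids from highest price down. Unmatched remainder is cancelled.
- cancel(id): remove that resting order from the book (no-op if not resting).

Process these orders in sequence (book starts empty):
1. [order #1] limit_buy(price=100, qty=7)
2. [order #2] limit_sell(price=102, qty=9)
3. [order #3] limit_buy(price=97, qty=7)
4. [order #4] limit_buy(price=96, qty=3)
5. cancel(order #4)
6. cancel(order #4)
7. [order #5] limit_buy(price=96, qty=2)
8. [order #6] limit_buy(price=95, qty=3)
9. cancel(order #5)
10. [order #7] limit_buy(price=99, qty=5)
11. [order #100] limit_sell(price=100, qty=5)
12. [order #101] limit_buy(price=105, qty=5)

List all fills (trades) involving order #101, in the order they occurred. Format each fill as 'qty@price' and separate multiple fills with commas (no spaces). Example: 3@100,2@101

Answer: 5@102

Derivation:
After op 1 [order #1] limit_buy(price=100, qty=7): fills=none; bids=[#1:7@100] asks=[-]
After op 2 [order #2] limit_sell(price=102, qty=9): fills=none; bids=[#1:7@100] asks=[#2:9@102]
After op 3 [order #3] limit_buy(price=97, qty=7): fills=none; bids=[#1:7@100 #3:7@97] asks=[#2:9@102]
After op 4 [order #4] limit_buy(price=96, qty=3): fills=none; bids=[#1:7@100 #3:7@97 #4:3@96] asks=[#2:9@102]
After op 5 cancel(order #4): fills=none; bids=[#1:7@100 #3:7@97] asks=[#2:9@102]
After op 6 cancel(order #4): fills=none; bids=[#1:7@100 #3:7@97] asks=[#2:9@102]
After op 7 [order #5] limit_buy(price=96, qty=2): fills=none; bids=[#1:7@100 #3:7@97 #5:2@96] asks=[#2:9@102]
After op 8 [order #6] limit_buy(price=95, qty=3): fills=none; bids=[#1:7@100 #3:7@97 #5:2@96 #6:3@95] asks=[#2:9@102]
After op 9 cancel(order #5): fills=none; bids=[#1:7@100 #3:7@97 #6:3@95] asks=[#2:9@102]
After op 10 [order #7] limit_buy(price=99, qty=5): fills=none; bids=[#1:7@100 #7:5@99 #3:7@97 #6:3@95] asks=[#2:9@102]
After op 11 [order #100] limit_sell(price=100, qty=5): fills=#1x#100:5@100; bids=[#1:2@100 #7:5@99 #3:7@97 #6:3@95] asks=[#2:9@102]
After op 12 [order #101] limit_buy(price=105, qty=5): fills=#101x#2:5@102; bids=[#1:2@100 #7:5@99 #3:7@97 #6:3@95] asks=[#2:4@102]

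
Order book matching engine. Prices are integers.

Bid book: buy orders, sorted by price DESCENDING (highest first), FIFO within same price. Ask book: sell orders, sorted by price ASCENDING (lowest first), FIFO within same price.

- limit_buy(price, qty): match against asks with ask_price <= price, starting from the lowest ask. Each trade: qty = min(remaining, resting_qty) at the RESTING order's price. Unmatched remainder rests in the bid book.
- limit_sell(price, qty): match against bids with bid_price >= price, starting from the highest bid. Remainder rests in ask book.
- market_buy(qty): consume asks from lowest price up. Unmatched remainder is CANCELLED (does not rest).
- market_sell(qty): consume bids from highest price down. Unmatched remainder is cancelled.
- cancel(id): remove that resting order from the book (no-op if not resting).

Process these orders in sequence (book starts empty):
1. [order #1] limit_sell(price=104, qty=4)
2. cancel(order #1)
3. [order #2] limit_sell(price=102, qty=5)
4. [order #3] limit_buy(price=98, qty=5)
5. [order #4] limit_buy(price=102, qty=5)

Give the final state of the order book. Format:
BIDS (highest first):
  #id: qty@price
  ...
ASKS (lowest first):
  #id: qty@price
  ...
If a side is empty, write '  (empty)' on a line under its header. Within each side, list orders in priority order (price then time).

After op 1 [order #1] limit_sell(price=104, qty=4): fills=none; bids=[-] asks=[#1:4@104]
After op 2 cancel(order #1): fills=none; bids=[-] asks=[-]
After op 3 [order #2] limit_sell(price=102, qty=5): fills=none; bids=[-] asks=[#2:5@102]
After op 4 [order #3] limit_buy(price=98, qty=5): fills=none; bids=[#3:5@98] asks=[#2:5@102]
After op 5 [order #4] limit_buy(price=102, qty=5): fills=#4x#2:5@102; bids=[#3:5@98] asks=[-]

Answer: BIDS (highest first):
  #3: 5@98
ASKS (lowest first):
  (empty)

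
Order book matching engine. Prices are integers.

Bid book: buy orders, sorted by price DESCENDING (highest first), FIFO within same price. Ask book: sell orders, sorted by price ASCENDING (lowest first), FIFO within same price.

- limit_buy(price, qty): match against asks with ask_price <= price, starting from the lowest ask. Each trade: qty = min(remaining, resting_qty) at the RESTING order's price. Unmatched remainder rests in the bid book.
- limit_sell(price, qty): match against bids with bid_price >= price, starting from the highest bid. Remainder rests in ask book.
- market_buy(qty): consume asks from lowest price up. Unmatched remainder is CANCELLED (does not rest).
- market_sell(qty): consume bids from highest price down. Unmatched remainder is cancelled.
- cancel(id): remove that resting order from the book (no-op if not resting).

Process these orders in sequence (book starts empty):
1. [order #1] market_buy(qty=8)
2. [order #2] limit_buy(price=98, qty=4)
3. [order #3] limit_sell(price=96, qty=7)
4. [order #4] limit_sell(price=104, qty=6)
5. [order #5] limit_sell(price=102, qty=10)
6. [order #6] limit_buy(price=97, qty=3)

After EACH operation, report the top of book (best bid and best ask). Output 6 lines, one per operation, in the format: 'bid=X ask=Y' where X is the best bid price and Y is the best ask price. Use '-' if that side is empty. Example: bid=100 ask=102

Answer: bid=- ask=-
bid=98 ask=-
bid=- ask=96
bid=- ask=96
bid=- ask=96
bid=- ask=102

Derivation:
After op 1 [order #1] market_buy(qty=8): fills=none; bids=[-] asks=[-]
After op 2 [order #2] limit_buy(price=98, qty=4): fills=none; bids=[#2:4@98] asks=[-]
After op 3 [order #3] limit_sell(price=96, qty=7): fills=#2x#3:4@98; bids=[-] asks=[#3:3@96]
After op 4 [order #4] limit_sell(price=104, qty=6): fills=none; bids=[-] asks=[#3:3@96 #4:6@104]
After op 5 [order #5] limit_sell(price=102, qty=10): fills=none; bids=[-] asks=[#3:3@96 #5:10@102 #4:6@104]
After op 6 [order #6] limit_buy(price=97, qty=3): fills=#6x#3:3@96; bids=[-] asks=[#5:10@102 #4:6@104]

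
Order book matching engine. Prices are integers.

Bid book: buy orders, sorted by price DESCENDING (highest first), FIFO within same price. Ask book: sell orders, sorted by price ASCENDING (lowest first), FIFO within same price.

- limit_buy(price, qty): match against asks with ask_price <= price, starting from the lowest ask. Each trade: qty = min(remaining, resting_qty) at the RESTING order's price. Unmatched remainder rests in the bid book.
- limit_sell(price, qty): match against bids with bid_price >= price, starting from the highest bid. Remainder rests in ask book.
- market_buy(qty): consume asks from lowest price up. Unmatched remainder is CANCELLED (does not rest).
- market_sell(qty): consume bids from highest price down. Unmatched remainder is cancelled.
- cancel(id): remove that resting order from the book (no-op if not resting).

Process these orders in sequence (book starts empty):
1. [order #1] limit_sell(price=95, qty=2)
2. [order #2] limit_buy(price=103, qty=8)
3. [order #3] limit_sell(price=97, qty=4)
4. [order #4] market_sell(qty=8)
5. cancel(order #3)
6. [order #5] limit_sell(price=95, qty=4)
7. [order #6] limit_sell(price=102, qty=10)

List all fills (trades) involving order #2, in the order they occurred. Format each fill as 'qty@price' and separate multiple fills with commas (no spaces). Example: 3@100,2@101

Answer: 2@95,4@103,2@103

Derivation:
After op 1 [order #1] limit_sell(price=95, qty=2): fills=none; bids=[-] asks=[#1:2@95]
After op 2 [order #2] limit_buy(price=103, qty=8): fills=#2x#1:2@95; bids=[#2:6@103] asks=[-]
After op 3 [order #3] limit_sell(price=97, qty=4): fills=#2x#3:4@103; bids=[#2:2@103] asks=[-]
After op 4 [order #4] market_sell(qty=8): fills=#2x#4:2@103; bids=[-] asks=[-]
After op 5 cancel(order #3): fills=none; bids=[-] asks=[-]
After op 6 [order #5] limit_sell(price=95, qty=4): fills=none; bids=[-] asks=[#5:4@95]
After op 7 [order #6] limit_sell(price=102, qty=10): fills=none; bids=[-] asks=[#5:4@95 #6:10@102]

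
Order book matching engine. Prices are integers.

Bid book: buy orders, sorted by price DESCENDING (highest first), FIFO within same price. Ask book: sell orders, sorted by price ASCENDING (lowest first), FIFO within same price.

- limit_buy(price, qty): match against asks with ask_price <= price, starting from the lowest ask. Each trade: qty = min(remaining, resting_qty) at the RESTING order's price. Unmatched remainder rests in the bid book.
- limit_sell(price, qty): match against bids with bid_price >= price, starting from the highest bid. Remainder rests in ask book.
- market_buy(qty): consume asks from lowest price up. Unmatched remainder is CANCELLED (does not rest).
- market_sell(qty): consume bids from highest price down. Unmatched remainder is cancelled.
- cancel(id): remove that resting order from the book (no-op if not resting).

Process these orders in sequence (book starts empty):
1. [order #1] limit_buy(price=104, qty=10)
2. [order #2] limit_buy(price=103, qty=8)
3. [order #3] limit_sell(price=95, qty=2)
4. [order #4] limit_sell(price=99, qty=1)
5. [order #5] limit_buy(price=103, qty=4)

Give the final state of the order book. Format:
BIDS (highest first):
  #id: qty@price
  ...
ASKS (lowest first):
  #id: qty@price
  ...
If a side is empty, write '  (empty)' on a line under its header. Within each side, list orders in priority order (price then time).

Answer: BIDS (highest first):
  #1: 7@104
  #2: 8@103
  #5: 4@103
ASKS (lowest first):
  (empty)

Derivation:
After op 1 [order #1] limit_buy(price=104, qty=10): fills=none; bids=[#1:10@104] asks=[-]
After op 2 [order #2] limit_buy(price=103, qty=8): fills=none; bids=[#1:10@104 #2:8@103] asks=[-]
After op 3 [order #3] limit_sell(price=95, qty=2): fills=#1x#3:2@104; bids=[#1:8@104 #2:8@103] asks=[-]
After op 4 [order #4] limit_sell(price=99, qty=1): fills=#1x#4:1@104; bids=[#1:7@104 #2:8@103] asks=[-]
After op 5 [order #5] limit_buy(price=103, qty=4): fills=none; bids=[#1:7@104 #2:8@103 #5:4@103] asks=[-]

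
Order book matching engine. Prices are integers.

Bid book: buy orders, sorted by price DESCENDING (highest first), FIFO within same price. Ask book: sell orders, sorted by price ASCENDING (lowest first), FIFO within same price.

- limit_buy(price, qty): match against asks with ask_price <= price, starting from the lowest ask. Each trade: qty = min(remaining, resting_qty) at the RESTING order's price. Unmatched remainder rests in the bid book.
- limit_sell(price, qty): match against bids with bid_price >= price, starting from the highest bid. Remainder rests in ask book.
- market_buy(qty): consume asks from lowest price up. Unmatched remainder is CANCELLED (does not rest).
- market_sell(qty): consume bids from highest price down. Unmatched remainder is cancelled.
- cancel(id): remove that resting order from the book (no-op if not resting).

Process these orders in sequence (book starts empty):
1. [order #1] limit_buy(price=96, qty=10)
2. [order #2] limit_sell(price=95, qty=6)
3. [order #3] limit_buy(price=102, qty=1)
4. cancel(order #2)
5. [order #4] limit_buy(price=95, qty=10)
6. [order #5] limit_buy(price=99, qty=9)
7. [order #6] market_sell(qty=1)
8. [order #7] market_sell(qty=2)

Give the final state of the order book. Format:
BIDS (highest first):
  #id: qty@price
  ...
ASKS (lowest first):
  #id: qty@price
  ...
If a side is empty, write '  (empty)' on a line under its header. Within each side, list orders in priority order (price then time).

After op 1 [order #1] limit_buy(price=96, qty=10): fills=none; bids=[#1:10@96] asks=[-]
After op 2 [order #2] limit_sell(price=95, qty=6): fills=#1x#2:6@96; bids=[#1:4@96] asks=[-]
After op 3 [order #3] limit_buy(price=102, qty=1): fills=none; bids=[#3:1@102 #1:4@96] asks=[-]
After op 4 cancel(order #2): fills=none; bids=[#3:1@102 #1:4@96] asks=[-]
After op 5 [order #4] limit_buy(price=95, qty=10): fills=none; bids=[#3:1@102 #1:4@96 #4:10@95] asks=[-]
After op 6 [order #5] limit_buy(price=99, qty=9): fills=none; bids=[#3:1@102 #5:9@99 #1:4@96 #4:10@95] asks=[-]
After op 7 [order #6] market_sell(qty=1): fills=#3x#6:1@102; bids=[#5:9@99 #1:4@96 #4:10@95] asks=[-]
After op 8 [order #7] market_sell(qty=2): fills=#5x#7:2@99; bids=[#5:7@99 #1:4@96 #4:10@95] asks=[-]

Answer: BIDS (highest first):
  #5: 7@99
  #1: 4@96
  #4: 10@95
ASKS (lowest first):
  (empty)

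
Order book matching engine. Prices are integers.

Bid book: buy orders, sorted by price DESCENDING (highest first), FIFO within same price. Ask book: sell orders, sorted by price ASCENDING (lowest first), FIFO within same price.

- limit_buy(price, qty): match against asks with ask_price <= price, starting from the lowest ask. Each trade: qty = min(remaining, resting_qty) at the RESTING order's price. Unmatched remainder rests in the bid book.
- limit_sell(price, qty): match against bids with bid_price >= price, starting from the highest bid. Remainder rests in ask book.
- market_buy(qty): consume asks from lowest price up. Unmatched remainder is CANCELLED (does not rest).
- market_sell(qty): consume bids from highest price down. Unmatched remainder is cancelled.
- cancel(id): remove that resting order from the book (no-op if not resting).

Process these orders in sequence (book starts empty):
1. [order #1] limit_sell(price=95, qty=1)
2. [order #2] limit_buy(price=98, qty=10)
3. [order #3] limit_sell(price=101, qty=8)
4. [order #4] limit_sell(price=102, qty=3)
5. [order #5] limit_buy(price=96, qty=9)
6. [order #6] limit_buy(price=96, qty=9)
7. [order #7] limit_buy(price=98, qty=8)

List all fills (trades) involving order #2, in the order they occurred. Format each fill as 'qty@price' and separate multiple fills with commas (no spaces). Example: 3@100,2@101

After op 1 [order #1] limit_sell(price=95, qty=1): fills=none; bids=[-] asks=[#1:1@95]
After op 2 [order #2] limit_buy(price=98, qty=10): fills=#2x#1:1@95; bids=[#2:9@98] asks=[-]
After op 3 [order #3] limit_sell(price=101, qty=8): fills=none; bids=[#2:9@98] asks=[#3:8@101]
After op 4 [order #4] limit_sell(price=102, qty=3): fills=none; bids=[#2:9@98] asks=[#3:8@101 #4:3@102]
After op 5 [order #5] limit_buy(price=96, qty=9): fills=none; bids=[#2:9@98 #5:9@96] asks=[#3:8@101 #4:3@102]
After op 6 [order #6] limit_buy(price=96, qty=9): fills=none; bids=[#2:9@98 #5:9@96 #6:9@96] asks=[#3:8@101 #4:3@102]
After op 7 [order #7] limit_buy(price=98, qty=8): fills=none; bids=[#2:9@98 #7:8@98 #5:9@96 #6:9@96] asks=[#3:8@101 #4:3@102]

Answer: 1@95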